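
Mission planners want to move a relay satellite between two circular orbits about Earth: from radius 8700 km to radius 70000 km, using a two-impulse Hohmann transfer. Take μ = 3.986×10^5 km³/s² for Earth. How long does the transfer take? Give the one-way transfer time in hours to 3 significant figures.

t = 10.8 hours

Transfer-ellipse semi-major axis a_t = (r₁ + r₂)/2 = (8700 + 70000)/2 = 39350 km.
Half the transfer-orbit period gives t = π√(a_t³/μ) = 38840 s.
Converting: 38840 s ÷ 3600 s/hour = 10.8 hours.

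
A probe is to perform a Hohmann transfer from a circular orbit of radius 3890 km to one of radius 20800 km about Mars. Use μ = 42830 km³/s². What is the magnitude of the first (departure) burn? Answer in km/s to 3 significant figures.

Transfer-ellipse semi-major axis a_t = (r₁ + r₂)/2 = (3890 + 20800)/2 = 12345 km.
Circular speed at r = 3890 km: v_c = √(μ/r) = 3.3182 km/s.
Transfer-orbit speed at the same r (vis-viva, a = a_t): v_t = √[μ(2/r − 1/a_t)] = 4.3071 km/s.
Δv₁ = |v_t − v_c| = |4.3071 − 3.3182| = 0.9889 km/s.

Δv₁ = 0.989 km/s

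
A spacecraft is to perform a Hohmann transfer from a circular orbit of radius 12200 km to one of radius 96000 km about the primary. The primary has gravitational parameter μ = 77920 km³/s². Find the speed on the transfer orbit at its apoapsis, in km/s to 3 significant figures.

Transfer-ellipse semi-major axis a_t = (r₁ + r₂)/2 = (12200 + 96000)/2 = 54100 km.
At apoapsis, r = 96000 km.
Applying v² = μ(2/r − 1/a_t): v = 0.4278 km/s.

v = 0.428 km/s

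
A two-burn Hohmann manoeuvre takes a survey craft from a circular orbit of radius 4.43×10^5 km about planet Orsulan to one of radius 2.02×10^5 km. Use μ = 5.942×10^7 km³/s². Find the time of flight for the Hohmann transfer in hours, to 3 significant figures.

Transfer-ellipse semi-major axis a_t = (r₁ + r₂)/2 = (4.430×10^5 + 2.020×10^5)/2 = 3.225×10^5 km.
Transfer time t = π√(a_t³/μ) = π√((3.225×10^5)³ / 5.942×10^7) = 74640 s.
Converting: 74640 s ÷ 3600 s/hour = 20.7 hours.

t = 20.7 hours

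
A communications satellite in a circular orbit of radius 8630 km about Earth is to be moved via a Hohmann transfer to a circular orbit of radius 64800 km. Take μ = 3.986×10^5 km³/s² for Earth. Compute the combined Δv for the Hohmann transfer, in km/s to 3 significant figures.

Δv = 3.51 km/s

Transfer-ellipse semi-major axis a_t = (r₁ + r₂)/2 = (8630 + 64800)/2 = 36715 km.
Circular speed at r₁: v₁ = √(μ/r₁) = √(3.986×10^5/8630) = 6.7962 km/s.
Transfer-orbit speed at r₁ (vis-viva): v_p = √[μ(2/r₁ − 1/a_t)] = 9.0288 km/s.
First burn Δv₁ = |v_p − v₁| = 2.2326 km/s.
Circular speed at r₂: v₂ = √(μ/r₂) = 2.48017 km/s.
Transfer-orbit speed at r₂: v_a = √[μ(2/r₂ − 1/a_t)] = 1.20244 km/s.
Second burn Δv₂ = |v₂ − v_a| = 1.2777 km/s.
Total Δv = Δv₁ + Δv₂ = 3.510 km/s.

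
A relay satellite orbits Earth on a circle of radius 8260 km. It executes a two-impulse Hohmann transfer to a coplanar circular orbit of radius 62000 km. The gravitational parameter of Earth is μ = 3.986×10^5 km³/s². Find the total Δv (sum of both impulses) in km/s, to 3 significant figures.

Δv = 3.59 km/s

The Hohmann ellipse has a_t = (r₁ + r₂)/2 = 35130 km.
At r₁ the circular-orbit speed is v₁ = √(μ/r₁) = 6.947 km/s.
Transfer-orbit speed at r₁ (vis-viva equation): v_p = √[μ(2/r₁ − 1/a_t)] = 9.229 km/s.
First burn Δv₁ = |v_p − v₁| = 2.282 km/s.
At r₂, v₂ = √(μ/r₂) = 2.5356 km/s.
Transfer-orbit speed at r₂: v_a = √[μ(2/r₂ − 1/a_t)] = 1.2295 km/s.
Second burn Δv₂ = |v₂ − v_a| = 1.306 km/s.
Δv = Δv₁ + Δv₂ = 2.282 + 1.306 = 3.588 km/s.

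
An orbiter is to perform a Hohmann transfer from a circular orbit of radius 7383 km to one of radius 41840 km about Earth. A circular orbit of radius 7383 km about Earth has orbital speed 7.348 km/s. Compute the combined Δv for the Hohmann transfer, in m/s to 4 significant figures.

From the circular-orbit relation v² = μ/r at r = 7383 km: μ = v²r = (7.348)² × 7383 = 3.98631×10^5 km³/s².
Transfer-ellipse semi-major axis a_t = (r₁ + r₂)/2 = (7383 + 41840)/2 = 24611.5 km.
Circular speed at r₁: v₁ = √(μ/r₁) = √(3.98631×10^5/7383) = 7.348 km/s.
On the transfer ellipse at r₁, vis-viva equation gives v_p = √[μ(2/r₁ − 1/a_t)] = 9.581 km/s.
First burn Δv₁ = |v_p − v₁| = 2.233 km/s.
At r₂, v₂ = √(μ/r₂) = 3.087 km/s.
Transfer-orbit speed at r₂: v_a = √[μ(2/r₂ − 1/a_t)] = 1.691 km/s.
Second burn Δv₂ = |v₂ − v_a| = 1.396 km/s.
Δv = Δv₁ + Δv₂ = 2.233 + 1.396 = 3.629 km/s.

Δv = 3629 m/s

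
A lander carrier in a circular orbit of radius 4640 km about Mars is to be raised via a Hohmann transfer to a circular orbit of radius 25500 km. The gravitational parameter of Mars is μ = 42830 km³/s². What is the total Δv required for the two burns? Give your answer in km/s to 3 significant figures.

Transfer-ellipse semi-major axis a_t = (r₁ + r₂)/2 = (4640 + 25500)/2 = 15070 km.
Circular speed at r₁: v₁ = √(μ/r₁) = √(42830/4640) = 3.0382 km/s.
On the transfer ellipse at r₁, v² = μ(2/r − 1/a) gives v_p = √[μ(2/r₁ − 1/a_t)] = 3.9521 km/s.
First burn Δv₁ = |v_p − v₁| = 0.9139 km/s.
Circular speed at r₂: v₂ = √(μ/r₂) = 1.296 km/s.
Transfer-orbit speed at r₂: v_a = √[μ(2/r₂ − 1/a_t)] = 0.7191 km/s.
Second burn Δv₂ = |v₂ − v_a| = 0.5769 km/s.
Total Δv = Δv₁ + Δv₂ = 1.491 km/s.

Δv = 1.49 km/s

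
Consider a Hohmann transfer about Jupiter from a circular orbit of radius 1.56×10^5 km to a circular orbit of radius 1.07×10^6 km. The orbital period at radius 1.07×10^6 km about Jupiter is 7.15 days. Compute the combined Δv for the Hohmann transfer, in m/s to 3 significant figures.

Δv = 14500 m/s

From Kepler's third law T² = 4π²r³/μ at r = 1.07×10^6 km, T = 7.15 days = 7.15 × 86400 s = 6.1776×10^5 s: μ = 4π²r³/T² = 1.26728×10^8 km³/s².
The Hohmann ellipse has a_t = (r₁ + r₂)/2 = 6.130×10^5 km.
At r₁ the circular-orbit speed is v₁ = √(μ/r₁) = 28.502 km/s.
Transfer-orbit speed at r₁ (v² = μ(2/r − 1/a)): v_p = √[μ(2/r₁ − 1/a_t)] = 37.656 km/s.
First burn Δv₁ = |v_p − v₁| = 9.154 km/s.
At r₂, v₂ = √(μ/r₂) = 10.883 km/s.
Transfer-orbit speed at r₂: v_a = √[μ(2/r₂ − 1/a_t)] = 5.4900 km/s.
Second burn Δv₂ = |v₂ − v_a| = 5.393 km/s.
Δv = Δv₁ + Δv₂ = 9.154 + 5.393 = 14.55 km/s.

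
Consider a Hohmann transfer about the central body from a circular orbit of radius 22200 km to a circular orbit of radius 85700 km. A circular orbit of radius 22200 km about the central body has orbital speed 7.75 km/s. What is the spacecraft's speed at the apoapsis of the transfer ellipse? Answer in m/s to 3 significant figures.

From the circular-orbit relation v² = μ/r at r = 22200 km: μ = v²r = (7.75)² × 22200 = 1.33339×10^6 km³/s².
The Hohmann ellipse has a_t = (r₁ + r₂)/2 = 53950 km.
The apoapsis of the transfer ellipse is at r = 85700 km.
Vis-viva: v = √[μ(2/r − 1/a_t)] = √[1.33339×10^6 × (2/85700 − 1/53950)] = 2.530 km/s.

v = 2530 m/s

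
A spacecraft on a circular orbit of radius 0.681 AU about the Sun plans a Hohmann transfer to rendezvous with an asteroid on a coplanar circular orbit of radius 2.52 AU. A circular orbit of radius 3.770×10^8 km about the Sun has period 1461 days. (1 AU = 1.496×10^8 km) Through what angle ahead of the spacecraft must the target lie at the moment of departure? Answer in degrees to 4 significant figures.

φ = 88.89°

From Kepler's third law T² = 4π²r³/μ at r = 3.770×10^8 km, T = 1461 days = 1461 × 86400 s = 1.262304×10^8 s: μ = 4π²r³/T² = 1.32757×10^11 km³/s².
In km: r₁ = 0.681 × 1.496×10^8 = 1.018776×10^8 km; r₂ = 2.52 × 1.496×10^8 = 3.76992×10^8 km.
The Hohmann ellipse has a_t = (r₁ + r₂)/2 = 2.394348×10^8 km.
The half-period of the transfer ellipse is t = π√(a_t³/μ) = 3.1945×10^7 s.
Target angular speed ω₂ = √(μ/r₂³) = 4.9777×10^-8 rad/s.
Angle swept by the target during transfer: ω₂·t = 1.5901 rad = 91.11°.
Arrival is 180° from departure on the ellipse, so φ = 180° − 91.11° = 88.89°.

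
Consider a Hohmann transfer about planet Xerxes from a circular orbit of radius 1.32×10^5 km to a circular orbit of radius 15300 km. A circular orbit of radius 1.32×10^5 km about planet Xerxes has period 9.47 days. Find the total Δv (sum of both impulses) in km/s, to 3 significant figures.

Δv = 1.56 km/s

From Kepler's third law T² = 4π²r³/μ at r = 1.32×10^5 km, T = 9.47 days = 9.47 × 86400 s = 8.18208×10^5 s: μ = 4π²r³/T² = 1.35629×10^5 km³/s².
The Hohmann ellipse has a_t = (r₁ + r₂)/2 = 73650 km.
Circular speed at r₁: v₁ = √(μ/r₁) = √(1.35629×10^5/1.320×10^5) = 1.013655 km/s.
Transfer-orbit speed at r₁ (v² = μ(2/r − 1/a)): v_a = √[μ(2/r₁ − 1/a_t)] = 0.4620079 km/s.
First burn Δv₁ = |v_a − v₁| = 0.55165 km/s.
At r₂, v₂ = √(μ/r₂) = 2.9774 km/s.
Transfer-orbit speed at r₂: v_p = √[μ(2/r₂ − 1/a_t)] = 3.9860 km/s.
Second burn Δv₂ = |v₂ − v_p| = 1.0086 km/s.
Δv = Δv₁ + Δv₂ = 0.55165 + 1.0086 = 1.560 km/s.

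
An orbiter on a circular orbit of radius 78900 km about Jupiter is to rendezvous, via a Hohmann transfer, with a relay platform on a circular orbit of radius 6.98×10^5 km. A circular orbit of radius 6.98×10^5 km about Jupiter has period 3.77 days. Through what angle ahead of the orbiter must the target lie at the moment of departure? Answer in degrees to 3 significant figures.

φ = 105°

From Kepler's third law T² = 4π²r³/μ at r = 6.98×10^5 km, T = 3.77 days = 3.77 × 86400 s = 3.25728×10^5 s: μ = 4π²r³/T² = 1.26537×10^8 km³/s².
Semi-major axis of the transfer orbit: a_t = (78900 + 6.980×10^5)/2 = 3.8845×10^5 km.
Transfer time t = π√(a_t³/μ) = 67615 s.
The target's mean motion on its circular orbit is ω₂ = √(μ/r₂³) = 1.9290×10^-5 rad/s.
Angle swept by the target during transfer: ω₂·t = 1.3043 rad = 74.73°.
The orbiter traverses 180° on the transfer ellipse, so the target must lead by 180° − 74.73° = 105°.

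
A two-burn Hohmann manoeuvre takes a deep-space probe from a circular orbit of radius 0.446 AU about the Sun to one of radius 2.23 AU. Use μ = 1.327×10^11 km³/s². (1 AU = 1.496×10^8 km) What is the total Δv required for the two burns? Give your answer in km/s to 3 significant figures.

In km: r₁ = 0.446 × 1.496×10^8 = 6.67216×10^7 km; r₂ = 2.23 × 1.496×10^8 = 3.33608×10^8 km.
Semi-major axis of the transfer orbit: a_t = (6.67216×10^7 + 3.33608×10^8)/2 = 2.001648×10^8 km.
At r₁ the circular-orbit speed is v₁ = √(μ/r₁) = 44.597 km/s.
On the transfer ellipse at r₁, vis-viva gives v_p = √[μ(2/r₁ − 1/a_t)] = 57.574 km/s.
First burn Δv₁ = |v_p − v₁| = 12.98 km/s.
At r₂, v₂ = √(μ/r₂) = 19.944 km/s.
Transfer-orbit speed at r₂: v_a = √[μ(2/r₂ − 1/a_t)] = 11.515 km/s.
Second burn Δv₂ = |v₂ − v_a| = 8.429 km/s.
Total Δv = Δv₁ + Δv₂ = 21.41 km/s.

Δv = 21.4 km/s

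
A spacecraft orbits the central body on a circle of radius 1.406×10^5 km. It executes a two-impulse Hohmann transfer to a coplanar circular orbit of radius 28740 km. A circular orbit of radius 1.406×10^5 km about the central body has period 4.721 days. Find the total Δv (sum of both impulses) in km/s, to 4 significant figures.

Δv = 2.287 km/s

From Kepler's third law T² = 4π²r³/μ at r = 1.406×10^5 km, T = 4.721 days = 4.721 × 86400 s = 4.078944×10^5 s: μ = 4π²r³/T² = 6.59508×10^5 km³/s².
The Hohmann ellipse has a_t = (r₁ + r₂)/2 = 84670 km.
Circular speed at r₁: v₁ = √(μ/r₁) = √(6.59508×10^5/1.406×10^5) = 2.166 km/s.
On the transfer ellipse at r₁, vis-viva equation gives v_a = √[μ(2/r₁ − 1/a_t)] = 1.262 km/s.
First burn Δv₁ = |v_a − v₁| = 0.9040 km/s.
At r₂, v₂ = √(μ/r₂) = 4.790 km/s.
Transfer-orbit speed at r₂: v_p = √[μ(2/r₂ − 1/a_t)] = 6.173 km/s.
Second burn Δv₂ = |v₂ − v_p| = 1.383 km/s.
Δv = Δv₁ + Δv₂ = 0.9040 + 1.383 = 2.287 km/s.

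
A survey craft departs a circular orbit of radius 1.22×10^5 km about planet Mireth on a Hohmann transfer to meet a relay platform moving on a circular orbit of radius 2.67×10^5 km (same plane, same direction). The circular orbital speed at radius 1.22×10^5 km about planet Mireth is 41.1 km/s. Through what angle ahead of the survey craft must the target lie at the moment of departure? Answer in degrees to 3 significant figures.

φ = 68.1°

From the circular-orbit relation v² = μ/r at r = 1.22×10^5 km: μ = v²r = (41.1)² × 1.22×10^5 = 2.06084×10^8 km³/s².
Transfer-ellipse semi-major axis a_t = (r₁ + r₂)/2 = (1.220×10^5 + 2.670×10^5)/2 = 1.945×10^5 km.
Transfer time t = π√(a_t³/μ) = 18772 s.
Target angular speed ω₂ = √(μ/r₂³) = 1.0405×10^-4 rad/s.
Angle swept by the target during transfer: ω₂·t = 1.953 rad = 111.9°.
Arrival is 180° from departure on the ellipse, so φ = 180° − 111.9° = 68.1°.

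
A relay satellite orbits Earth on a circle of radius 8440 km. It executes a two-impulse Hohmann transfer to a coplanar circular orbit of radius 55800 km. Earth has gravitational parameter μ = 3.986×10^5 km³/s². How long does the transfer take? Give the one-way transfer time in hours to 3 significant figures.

t = 7.96 hours

Semi-major axis of the transfer orbit: a_t = (8440 + 55800)/2 = 32120 km.
By Kepler's third law the transfer-orbit period is T = 2π√(a_t³/μ), so t = T/2 = 28640 s.
Converting: 28640 s ÷ 3600 s/hour = 7.96 hours.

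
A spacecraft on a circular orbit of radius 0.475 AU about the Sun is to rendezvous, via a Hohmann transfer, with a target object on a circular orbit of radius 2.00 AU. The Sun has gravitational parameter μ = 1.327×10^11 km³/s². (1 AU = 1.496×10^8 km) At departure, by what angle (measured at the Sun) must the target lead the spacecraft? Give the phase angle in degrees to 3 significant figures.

φ = 92.4°

In km: r₁ = 0.475 × 1.496×10^8 = 7.106×10^7 km; r₂ = 2.00 × 1.496×10^8 = 2.992×10^8 km.
Semi-major axis of the transfer orbit: a_t = (7.106×10^7 + 2.992×10^8)/2 = 1.8513×10^8 km.
The half-period of the transfer ellipse is t = π√(a_t³/μ) = 2.172×10^7 s.
Target angular speed ω₂ = √(μ/r₂³) = 7.039×10^-8 rad/s.
Angle swept by the target during transfer: ω₂·t = 1.529 rad = 87.61°.
Arrival is 180° from departure on the ellipse, so φ = 180° − 87.61° = 92.4°.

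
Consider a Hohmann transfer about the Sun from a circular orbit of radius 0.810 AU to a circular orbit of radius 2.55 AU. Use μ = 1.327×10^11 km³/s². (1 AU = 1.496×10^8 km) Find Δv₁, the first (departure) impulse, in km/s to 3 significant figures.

Δv₁ = 7.68 km/s

In km: r₁ = 0.810 × 1.496×10^8 = 1.21176×10^8 km; r₂ = 2.55 × 1.496×10^8 = 3.8148×10^8 km.
Transfer-ellipse semi-major axis a_t = (r₁ + r₂)/2 = (1.21176×10^8 + 3.8148×10^8)/2 = 2.51328×10^8 km.
Circular speed at r = 1.21176×10^8 km: v_c = √(μ/r) = 33.092 km/s.
Transfer-orbit speed at the same r (vis-viva, a = a_t): v_t = √[μ(2/r − 1/a_t)] = 40.770 km/s.
Δv₁ = |v_t − v_c| = |40.770 − 33.092| = 7.678 km/s.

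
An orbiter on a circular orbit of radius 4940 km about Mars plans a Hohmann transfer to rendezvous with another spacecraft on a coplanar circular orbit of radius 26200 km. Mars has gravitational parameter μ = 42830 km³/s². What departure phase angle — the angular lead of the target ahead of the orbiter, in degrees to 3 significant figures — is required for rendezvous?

φ = 97.5°

Transfer-ellipse semi-major axis a_t = (r₁ + r₂)/2 = (4940 + 26200)/2 = 15570 km.
Transfer time t = π√(a_t³/μ) = 29492 s.
Target angular speed ω₂ = √(μ/r₂³) = 4.8800×10^-5 rad/s.
Angle swept by the target during transfer: ω₂·t = 1.4392 rad = 82.46°.
The orbiter traverses 180° on the transfer ellipse, so the target must lead by 180° − 82.46° = 97.5°.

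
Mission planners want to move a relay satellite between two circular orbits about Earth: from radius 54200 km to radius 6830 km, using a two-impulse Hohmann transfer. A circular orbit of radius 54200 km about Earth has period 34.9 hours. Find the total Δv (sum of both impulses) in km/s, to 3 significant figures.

From Kepler's third law T² = 4π²r³/μ at r = 54200 km, T = 34.9 hours = 34.9 × 3600 s = 1.2564×10^5 s: μ = 4π²r³/T² = 3.98200×10^5 km³/s².
Transfer-ellipse semi-major axis a_t = (r₁ + r₂)/2 = (54200 + 6830)/2 = 30515 km.
At r₁ the circular-orbit speed is v₁ = √(μ/r₁) = 2.7105 km/s.
Transfer-orbit speed at r₁ (v² = μ(2/r − 1/a)): v_a = √[μ(2/r₁ − 1/a_t)] = 1.2823 km/s.
First burn Δv₁ = |v_a − v₁| = 1.428 km/s.
At r₂, v₂ = √(μ/r₂) = 7.63555 km/s.
Transfer-orbit speed at r₂: v_p = √[μ(2/r₂ − 1/a_t)] = 10.1761 km/s.
Second burn Δv₂ = |v₂ − v_p| = 2.541 km/s.
Total Δv = Δv₁ + Δv₂ = 3.969 km/s.

Δv = 3.97 km/s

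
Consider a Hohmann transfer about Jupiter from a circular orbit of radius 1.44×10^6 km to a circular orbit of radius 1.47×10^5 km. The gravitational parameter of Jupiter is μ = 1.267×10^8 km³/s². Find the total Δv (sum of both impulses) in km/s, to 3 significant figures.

Δv = 15.5 km/s

Transfer-ellipse semi-major axis a_t = (r₁ + r₂)/2 = (1.440×10^6 + 1.470×10^5)/2 = 7.935×10^5 km.
At r₁ the circular-orbit speed is v₁ = √(μ/r₁) = 9.380 km/s.
On the transfer ellipse at r₁, v² = μ(2/r − 1/a) gives v_a = √[μ(2/r₁ − 1/a_t)] = 4.037 km/s.
First burn Δv₁ = |v_a − v₁| = 5.343 km/s.
Circular speed at r₂: v₂ = √(μ/r₂) = 29.36 km/s.
Transfer-orbit speed at r₂: v_p = √[μ(2/r₂ − 1/a_t)] = 39.55 km/s.
Second burn Δv₂ = |v₂ − v_p| = 10.19 km/s.
Total Δv = Δv₁ + Δv₂ = 15.53 km/s.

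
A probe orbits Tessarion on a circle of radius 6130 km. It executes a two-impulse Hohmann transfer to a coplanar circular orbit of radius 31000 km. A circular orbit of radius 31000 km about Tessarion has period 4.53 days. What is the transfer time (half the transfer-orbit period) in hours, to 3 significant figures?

From Kepler's third law T² = 4π²r³/μ at r = 31000 km, T = 4.53 days = 4.53 × 86400 s = 3.91392×10^5 s: μ = 4π²r³/T² = 7677.52 km³/s².
Transfer-ellipse semi-major axis a_t = (r₁ + r₂)/2 = (6130 + 31000)/2 = 18565 km.
Half the transfer-orbit period gives t = π√(a_t³/μ) = 90690 s.
Converting: 90690 s ÷ 3600 s/hour = 25.2 hours.

t = 25.2 hours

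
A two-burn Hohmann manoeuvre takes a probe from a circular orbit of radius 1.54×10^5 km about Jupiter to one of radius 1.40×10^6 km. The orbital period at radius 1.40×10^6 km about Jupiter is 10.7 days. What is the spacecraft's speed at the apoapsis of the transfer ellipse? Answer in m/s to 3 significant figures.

From Kepler's third law T² = 4π²r³/μ at r = 1.40×10^6 km, T = 10.7 days = 10.7 × 86400 s = 9.2448×10^5 s: μ = 4π²r³/T² = 1.26750×10^8 km³/s².
Semi-major axis of the transfer orbit: a_t = (1.540×10^5 + 1.400×10^6)/2 = 7.770×10^5 km.
The apoapsis of the transfer ellipse is at r = 1.400×10^6 km.
Vis-viva: v = √[μ(2/r − 1/a_t)] = √[1.26750×10^8 × (2/1.400×10^6 − 1/7.770×10^5)] = 4.236 km/s.

v = 4240 m/s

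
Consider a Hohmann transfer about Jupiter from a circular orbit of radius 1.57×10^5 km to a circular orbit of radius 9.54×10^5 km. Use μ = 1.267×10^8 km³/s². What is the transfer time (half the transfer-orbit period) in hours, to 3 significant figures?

t = 32.1 hours

Transfer-ellipse semi-major axis a_t = (r₁ + r₂)/2 = (1.570×10^5 + 9.540×10^5)/2 = 5.555×10^5 km.
Half the transfer-orbit period gives t = π√(a_t³/μ) = 1.156×10^5 s.
Converting: 1.156×10^5 s ÷ 3600 s/hour = 32.1 hours.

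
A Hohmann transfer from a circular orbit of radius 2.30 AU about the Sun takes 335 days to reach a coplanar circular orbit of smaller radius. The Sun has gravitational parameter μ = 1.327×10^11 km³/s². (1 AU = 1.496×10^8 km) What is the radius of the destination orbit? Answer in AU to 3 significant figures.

r₂ = 0.697 AU

In km: r₁ = 2.30 × 1.496×10^8 = 3.4408×10^8 km.
Transfer time t = 335 days = 2.8944×10^7 s, and t = π√(a_t³/μ).
So a_t = (μ t²/π²)^(1/3) = (1.327×10^11 × (2.8944×10^7)² / π²)^(1/3) = 2.2416×10^8 km.
Since a_t = (r₁ + r₂)/2, r₂ = 2a_t − r₁ = 2×2.2416×10^8 − 3.4408×10^8 = 1.0424×10^8 km.
In AU: r₂ = 1.0424×10^8 / 1.496×10^8 = 0.697 AU.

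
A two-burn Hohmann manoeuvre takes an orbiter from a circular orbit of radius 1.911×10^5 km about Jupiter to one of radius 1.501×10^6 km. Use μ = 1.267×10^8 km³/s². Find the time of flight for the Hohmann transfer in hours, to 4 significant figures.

t = 60.33 hours

Semi-major axis of the transfer orbit: a_t = (1.911×10^5 + 1.501×10^6)/2 = 8.4605×10^5 km.
Transfer time t = π√(a_t³/μ) = π√((8.4605×10^5)³ / 1.267×10^8) = 2.172×10^5 s.
Converting: 2.172×10^5 s ÷ 3600 s/hour = 60.33 hours.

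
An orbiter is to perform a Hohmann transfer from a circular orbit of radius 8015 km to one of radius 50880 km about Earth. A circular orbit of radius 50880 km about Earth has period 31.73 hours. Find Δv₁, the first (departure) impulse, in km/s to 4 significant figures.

From Kepler's third law T² = 4π²r³/μ at r = 50880 km, T = 31.73 hours = 31.73 × 3600 s = 1.14228×10^5 s: μ = 4π²r³/T² = 3.98525×10^5 km³/s².
The Hohmann ellipse has a_t = (r₁ + r₂)/2 = 29447.5 km.
On the circular orbit at r = 8015 km, v_c = √(μ/r) = 7.0514 km/s.
Transfer-orbit speed at the same r (vis-viva, a = a_t): v_t = √[μ(2/r − 1/a_t)] = 9.2688 km/s.
Δv₁ = |v_t − v_c| = |9.2688 − 7.0514| = 2.217 km/s.

Δv₁ = 2.217 km/s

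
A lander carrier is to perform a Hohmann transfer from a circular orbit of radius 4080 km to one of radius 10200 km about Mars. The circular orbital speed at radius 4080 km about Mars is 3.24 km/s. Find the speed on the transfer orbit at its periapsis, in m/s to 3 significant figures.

v = 3870 m/s

From the circular-orbit relation v² = μ/r at r = 4080 km: μ = v²r = (3.24)² × 4080 = 42830.2 km³/s².
Semi-major axis of the transfer orbit: a_t = (4080 + 10200)/2 = 7140 km.
The periapsis of the transfer ellipse is at r = 4080 km.
Vis-viva: v = √[μ(2/r − 1/a_t)] = √[42830.2 × (2/4080 − 1/7140)] = 3.873 km/s.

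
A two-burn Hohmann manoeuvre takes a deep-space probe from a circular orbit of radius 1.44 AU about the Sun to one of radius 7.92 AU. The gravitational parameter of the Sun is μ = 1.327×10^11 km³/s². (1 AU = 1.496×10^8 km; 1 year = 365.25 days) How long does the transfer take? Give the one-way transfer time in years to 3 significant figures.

t = 5.06 years

In km: r₁ = 1.44 × 1.496×10^8 = 2.15424×10^8 km; r₂ = 7.92 × 1.496×10^8 = 1.184832×10^9 km.
Transfer-ellipse semi-major axis a_t = (r₁ + r₂)/2 = (2.15424×10^8 + 1.184832×10^9)/2 = 7.00128×10^8 km.
By Kepler's third law the transfer-orbit period is T = 2π√(a_t³/μ), so t = T/2 = 1.598×10^8 s.
Converting: 1.598×10^8 s ÷ 3.15576×10^7 s/year (365.25 × 86400) = 5.06 years.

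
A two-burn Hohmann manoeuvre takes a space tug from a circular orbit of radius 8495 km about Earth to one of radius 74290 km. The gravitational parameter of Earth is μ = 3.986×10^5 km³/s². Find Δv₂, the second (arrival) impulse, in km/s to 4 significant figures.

The Hohmann ellipse has a_t = (r₁ + r₂)/2 = 41392.5 km.
Circular speed at r = 74290 km: v_c = √(μ/r) = 2.316 km/s.
Vis-viva on the transfer ellipse at r = 74290 km gives v_t = √[μ(2/r − 1/a_t)] = 1.049 km/s.
Δv₂ = |v_t − v_c| = |1.049 − 2.316| = 1.267 km/s.

Δv₂ = 1.267 km/s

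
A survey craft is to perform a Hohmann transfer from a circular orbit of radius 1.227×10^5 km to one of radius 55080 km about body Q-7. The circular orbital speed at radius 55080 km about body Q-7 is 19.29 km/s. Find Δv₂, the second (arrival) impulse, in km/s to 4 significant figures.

From the circular-orbit relation v² = μ/r at r = 55080 km: μ = v²r = (19.29)² × 55080 = 2.04955×10^7 km³/s².
Transfer-ellipse semi-major axis a_t = (r₁ + r₂)/2 = (1.227×10^5 + 55080)/2 = 88890 km.
Circular speed at r = 55080 km: v_c = √(μ/r) = 19.290 km/s.
Vis-viva on the transfer ellipse at r = 55080 km gives v_t = √[μ(2/r − 1/a_t)] = 22.664 km/s.
Δv₂ = |v_t − v_c| = |22.664 − 19.290| = 3.374 km/s.

Δv₂ = 3.374 km/s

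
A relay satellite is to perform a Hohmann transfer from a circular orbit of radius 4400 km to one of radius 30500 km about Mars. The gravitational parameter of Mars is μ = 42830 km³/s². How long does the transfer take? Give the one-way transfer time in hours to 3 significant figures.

Transfer-ellipse semi-major axis a_t = (r₁ + r₂)/2 = (4400 + 30500)/2 = 17450 km.
Half the transfer-orbit period gives t = π√(a_t³/μ) = 34990 s.
Converting: 34990 s ÷ 3600 s/hour = 9.72 hours.

t = 9.72 hours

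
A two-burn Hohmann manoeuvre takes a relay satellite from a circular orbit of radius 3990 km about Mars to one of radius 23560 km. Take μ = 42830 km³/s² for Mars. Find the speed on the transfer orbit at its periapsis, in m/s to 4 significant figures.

v = 4285 m/s

Semi-major axis of the transfer orbit: a_t = (3990 + 23560)/2 = 13775 km.
The periapsis of the transfer ellipse is at r = 3990 km.
Applying v² = μ(2/r − 1/a_t): v = 4.285 km/s.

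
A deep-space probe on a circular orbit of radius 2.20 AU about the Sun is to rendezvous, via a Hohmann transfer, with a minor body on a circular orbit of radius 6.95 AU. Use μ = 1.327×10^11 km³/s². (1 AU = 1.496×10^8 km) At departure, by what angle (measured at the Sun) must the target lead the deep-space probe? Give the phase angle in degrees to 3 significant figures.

φ = 83.9°

In km: r₁ = 2.20 × 1.496×10^8 = 3.2912×10^8 km; r₂ = 6.95 × 1.496×10^8 = 1.03972×10^9 km.
Semi-major axis of the transfer orbit: a_t = (3.2912×10^8 + 1.03972×10^9)/2 = 6.8442×10^8 km.
The half-period of the transfer ellipse is t = π√(a_t³/μ) = 1.544×10^8 s.
The target's mean motion on its circular orbit is ω₂ = √(μ/r₂³) = 1.087×10^-8 rad/s.
Angle swept by the target during transfer: ω₂·t = 1.678 rad = 96.14°.
Arrival is 180° from departure on the ellipse, so φ = 180° − 96.14° = 83.9°.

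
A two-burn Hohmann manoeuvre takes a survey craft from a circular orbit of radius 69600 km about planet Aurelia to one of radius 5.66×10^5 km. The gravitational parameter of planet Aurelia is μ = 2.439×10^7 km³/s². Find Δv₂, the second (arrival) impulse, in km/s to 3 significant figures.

The Hohmann ellipse has a_t = (r₁ + r₂)/2 = 3.178×10^5 km.
On the circular orbit at r = 5.660×10^5 km, v_c = √(μ/r) = 6.564 km/s.
Vis-viva on the transfer ellipse at r = 5.660×10^5 km gives v_t = √[μ(2/r − 1/a_t)] = 3.072 km/s.
Δv₂ = |v_t − v_c| = |3.072 − 6.564| = 3.492 km/s.

Δv₂ = 3.49 km/s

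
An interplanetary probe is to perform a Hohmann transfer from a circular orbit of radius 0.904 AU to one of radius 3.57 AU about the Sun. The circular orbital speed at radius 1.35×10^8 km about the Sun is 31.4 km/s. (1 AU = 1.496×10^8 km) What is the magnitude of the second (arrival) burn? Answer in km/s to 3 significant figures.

Δv₂ = 5.75 km/s

From the circular-orbit relation v² = μ/r at r = 1.35×10^8 km: μ = v²r = (31.4)² × 1.35×10^8 = 1.33105×10^11 km³/s².
In km: r₁ = 0.904 × 1.496×10^8 = 1.352384×10^8 km; r₂ = 3.57 × 1.496×10^8 = 5.34072×10^8 km.
The Hohmann ellipse has a_t = (r₁ + r₂)/2 = 3.346552×10^8 km.
Circular speed at r = 5.34072×10^8 km: v_c = √(μ/r) = 15.787 km/s.
Vis-viva on the transfer ellipse at r = 5.34072×10^8 km gives v_t = √[μ(2/r − 1/a_t)] = 10.036 km/s.
Δv₂ = |v_t − v_c| = |10.036 − 15.787| = 5.751 km/s.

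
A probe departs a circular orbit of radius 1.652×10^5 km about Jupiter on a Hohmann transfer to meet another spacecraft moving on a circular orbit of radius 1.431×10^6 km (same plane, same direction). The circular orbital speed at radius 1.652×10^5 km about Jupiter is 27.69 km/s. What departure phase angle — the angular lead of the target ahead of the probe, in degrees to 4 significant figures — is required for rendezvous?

φ = 105.0°

From the circular-orbit relation v² = μ/r at r = 1.652×10^5 km: μ = v²r = (27.69)² × 1.652×10^5 = 1.26665×10^8 km³/s².
Transfer-ellipse semi-major axis a_t = (r₁ + r₂)/2 = (1.652×10^5 + 1.431×10^6)/2 = 7.981×10^5 km.
Transfer time t = π√(a_t³/μ) = 1.9903×10^5 s.
Target angular speed ω₂ = √(μ/r₂³) = 6.5746×10^-6 rad/s.
Angle swept by the target during transfer: ω₂·t = 1.3085 rad = 74.97°.
Arrival is 180° from departure on the ellipse, so φ = 180° − 74.97° = 105.0°.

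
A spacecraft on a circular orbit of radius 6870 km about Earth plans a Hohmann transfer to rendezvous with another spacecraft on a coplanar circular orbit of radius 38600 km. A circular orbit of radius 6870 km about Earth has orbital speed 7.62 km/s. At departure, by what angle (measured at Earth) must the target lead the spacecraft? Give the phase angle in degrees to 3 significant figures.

φ = 98.6°

From the circular-orbit relation v² = μ/r at r = 6870 km: μ = v²r = (7.62)² × 6870 = 3.98902×10^5 km³/s².
The Hohmann ellipse has a_t = (r₁ + r₂)/2 = 22735 km.
The half-period of the transfer ellipse is t = π√(a_t³/μ) = 17050 s.
Target angular speed ω₂ = √(μ/r₂³) = 8.328×10^-5 rad/s.
Angle swept by the target during transfer: ω₂·t = 1.420 rad = 81.36°.
The spacecraft traverses 180° on the transfer ellipse, so the target must lead by 180° − 81.36° = 98.6°.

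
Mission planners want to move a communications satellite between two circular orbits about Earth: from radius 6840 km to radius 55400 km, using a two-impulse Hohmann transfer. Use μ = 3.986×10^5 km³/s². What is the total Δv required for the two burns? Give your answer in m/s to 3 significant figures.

Δv = 3980 m/s

The Hohmann ellipse has a_t = (r₁ + r₂)/2 = 31120 km.
Circular speed at r₁: v₁ = √(μ/r₁) = √(3.986×10^5/6840) = 7.63380 km/s.
Transfer-orbit speed at r₁ (vis-viva equation): v_p = √[μ(2/r₁ − 1/a_t)] = 10.1853 km/s.
First burn Δv₁ = |v_p − v₁| = 2.5515 km/s.
At r₂, v₂ = √(μ/r₂) = 2.6823 km/s.
Transfer-orbit speed at r₂: v_a = √[μ(2/r₂ − 1/a_t)] = 1.2575 km/s.
Second burn Δv₂ = |v₂ − v_a| = 1.4248 km/s.
Total Δv = Δv₁ + Δv₂ = 3.976 km/s.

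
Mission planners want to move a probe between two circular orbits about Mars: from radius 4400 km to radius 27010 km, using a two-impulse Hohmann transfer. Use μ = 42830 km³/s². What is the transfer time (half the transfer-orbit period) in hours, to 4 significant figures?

t = 8.299 hours

Transfer-ellipse semi-major axis a_t = (r₁ + r₂)/2 = (4400 + 27010)/2 = 15705 km.
Half the transfer-orbit period gives t = π√(a_t³/μ) = 29877 s.
Converting: 29877 s ÷ 3600 s/hour = 8.299 hours.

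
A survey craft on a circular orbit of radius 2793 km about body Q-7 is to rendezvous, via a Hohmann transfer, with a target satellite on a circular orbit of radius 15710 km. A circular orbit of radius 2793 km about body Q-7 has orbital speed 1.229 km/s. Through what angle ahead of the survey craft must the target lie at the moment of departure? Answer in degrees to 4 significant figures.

From the circular-orbit relation v² = μ/r at r = 2793 km: μ = v²r = (1.229)² × 2793 = 4218.66 km³/s².
The Hohmann ellipse has a_t = (r₁ + r₂)/2 = 9251.5 km.
Transfer time t = π√(a_t³/μ) = 43040.8 s.
Target angular speed ω₂ = √(μ/r₂³) = 3.29855×10^-5 rad/s.
Angle swept by the target during transfer: ω₂·t = 1.4197 rad = 81.34°.
The survey craft traverses 180° on the transfer ellipse, so the target must lead by 180° − 81.34° = 98.66°.

φ = 98.66°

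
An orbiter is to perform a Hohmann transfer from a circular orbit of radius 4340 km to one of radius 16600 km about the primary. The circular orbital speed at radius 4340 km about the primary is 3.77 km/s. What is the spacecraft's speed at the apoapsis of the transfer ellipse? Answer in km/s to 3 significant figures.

v = 1.24 km/s

From the circular-orbit relation v² = μ/r at r = 4340 km: μ = v²r = (3.77)² × 4340 = 61684.0 km³/s².
The Hohmann ellipse has a_t = (r₁ + r₂)/2 = 10470 km.
At apoapsis, r = 16600 km.
From the vis-viva equation, v = √[μ(2/r − 1/a_t)] = 1.241 km/s.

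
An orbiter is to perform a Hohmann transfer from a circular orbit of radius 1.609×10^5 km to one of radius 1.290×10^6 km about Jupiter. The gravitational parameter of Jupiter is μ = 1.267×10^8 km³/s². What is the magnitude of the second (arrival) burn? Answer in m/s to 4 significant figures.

Transfer-ellipse semi-major axis a_t = (r₁ + r₂)/2 = (1.609×10^5 + 1.290×10^6)/2 = 7.2545×10^5 km.
On the circular orbit at r = 1.290×10^6 km, v_c = √(μ/r) = 9.910 km/s.
Vis-viva on the transfer ellipse at r = 1.290×10^6 km gives v_t = √[μ(2/r − 1/a_t)] = 4.667 km/s.
Δv₂ = |v_t − v_c| = |4.667 − 9.910| = 5.243 km/s.

Δv₂ = 5243 m/s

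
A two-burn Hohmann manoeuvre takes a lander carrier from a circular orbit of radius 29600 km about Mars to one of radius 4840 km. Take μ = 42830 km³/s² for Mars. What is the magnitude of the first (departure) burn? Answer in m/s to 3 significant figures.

The Hohmann ellipse has a_t = (r₁ + r₂)/2 = 17220 km.
Circular speed at r = 29600 km: v_c = √(μ/r) = 1.2029 km/s.
Transfer-orbit speed at the same r (vis-viva, a = a_t): v_t = √[μ(2/r − 1/a_t)] = 0.63773 km/s.
Δv₁ = |v_t − v_c| = |0.63773 − 1.2029| = 0.5652 km/s.

Δv₁ = 565 m/s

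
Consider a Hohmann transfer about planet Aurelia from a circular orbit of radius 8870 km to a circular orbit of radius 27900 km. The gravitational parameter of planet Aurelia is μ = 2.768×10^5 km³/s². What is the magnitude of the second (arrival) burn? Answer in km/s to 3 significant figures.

Transfer-ellipse semi-major axis a_t = (r₁ + r₂)/2 = (8870 + 27900)/2 = 18385 km.
Circular speed at r = 27900 km: v_c = √(μ/r) = 3.150 km/s.
Vis-viva on the transfer ellipse at r = 27900 km gives v_t = √[μ(2/r − 1/a_t)] = 2.188 km/s.
Δv₂ = |v_t − v_c| = |2.188 − 3.150| = 0.9620 km/s.

Δv₂ = 0.962 km/s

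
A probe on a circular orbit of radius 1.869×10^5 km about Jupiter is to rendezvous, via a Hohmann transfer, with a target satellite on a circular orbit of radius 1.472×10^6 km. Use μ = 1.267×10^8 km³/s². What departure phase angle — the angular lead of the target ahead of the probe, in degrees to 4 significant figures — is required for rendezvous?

φ = 103.9°

The Hohmann ellipse has a_t = (r₁ + r₂)/2 = 8.2945×10^5 km.
The half-period of the transfer ellipse is t = π√(a_t³/μ) = 2.10837×10^5 s.
Target angular speed ω₂ = √(μ/r₂³) = 6.30270×10^-6 rad/s.
Angle swept by the target during transfer: ω₂·t = 1.32884 rad = 76.14°.
Arrival is 180° from departure on the ellipse, so φ = 180° − 76.14° = 103.9°.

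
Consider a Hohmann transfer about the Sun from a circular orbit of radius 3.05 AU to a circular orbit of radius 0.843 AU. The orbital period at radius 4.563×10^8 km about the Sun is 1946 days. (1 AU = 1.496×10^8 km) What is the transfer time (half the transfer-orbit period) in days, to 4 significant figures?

t = 496.0 days

From Kepler's third law T² = 4π²r³/μ at r = 4.563×10^8 km, T = 1946 days = 1946 × 86400 s = 1.681344×10^8 s: μ = 4π²r³/T² = 1.32678×10^11 km³/s².
In km: r₁ = 3.05 × 1.496×10^8 = 4.5628×10^8 km; r₂ = 0.843 × 1.496×10^8 = 1.261128×10^8 km.
The Hohmann ellipse has a_t = (r₁ + r₂)/2 = 2.911964×10^8 km.
By Kepler's third law the transfer-orbit period is T = 2π√(a_t³/μ), so t = T/2 = 4.2858×10^7 s.
Converting: 4.2858×10^7 s ÷ 86400 s/day = 496.0 days.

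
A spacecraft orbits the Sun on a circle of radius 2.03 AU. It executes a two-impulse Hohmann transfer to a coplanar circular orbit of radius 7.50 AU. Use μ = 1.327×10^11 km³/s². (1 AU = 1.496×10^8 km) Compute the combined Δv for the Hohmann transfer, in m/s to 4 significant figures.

In km: r₁ = 2.03 × 1.496×10^8 = 3.03688×10^8 km; r₂ = 7.50 × 1.496×10^8 = 1.122×10^9 km.
The Hohmann ellipse has a_t = (r₁ + r₂)/2 = 7.12844×10^8 km.
Circular speed at r₁: v₁ = √(μ/r₁) = √(1.327×10^11/3.03688×10^8) = 20.9036 km/s.
Transfer-orbit speed at r₁ (vis-viva equation): v_p = √[μ(2/r₁ − 1/a_t)] = 26.2253 km/s.
First burn Δv₁ = |v_p − v₁| = 5.322 km/s.
Circular speed at r₂: v₂ = √(μ/r₂) = 10.875 km/s.
Transfer-orbit speed at r₂: v_a = √[μ(2/r₂ − 1/a_t)] = 7.0983 km/s.
Second burn Δv₂ = |v₂ − v_a| = 3.777 km/s.
Δv = Δv₁ + Δv₂ = 5.322 + 3.777 = 9.099 km/s.

Δv = 9099 m/s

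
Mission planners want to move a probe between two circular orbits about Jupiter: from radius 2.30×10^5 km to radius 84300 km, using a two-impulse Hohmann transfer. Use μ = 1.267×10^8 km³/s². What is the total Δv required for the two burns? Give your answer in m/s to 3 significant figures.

Δv = 14400 m/s

Semi-major axis of the transfer orbit: a_t = (2.300×10^5 + 84300)/2 = 1.5715×10^5 km.
At r₁ the circular-orbit speed is v₁ = √(μ/r₁) = 23.47 km/s.
On the transfer ellipse at r₁, vis-viva equation gives v_a = √[μ(2/r₁ − 1/a_t)] = 17.19 km/s.
First burn Δv₁ = |v_a − v₁| = 6.280 km/s.
At r₂, v₂ = √(μ/r₂) = 38.768 km/s.
Transfer-orbit speed at r₂: v_p = √[μ(2/r₂ − 1/a_t)] = 46.901 km/s.
Second burn Δv₂ = |v₂ − v_p| = 8.133 km/s.
Total Δv = Δv₁ + Δv₂ = 14.41 km/s.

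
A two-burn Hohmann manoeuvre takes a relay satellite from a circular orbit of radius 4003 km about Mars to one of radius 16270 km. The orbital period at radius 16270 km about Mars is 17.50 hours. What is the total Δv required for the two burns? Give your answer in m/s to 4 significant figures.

From Kepler's third law T² = 4π²r³/μ at r = 16270 km, T = 17.50 hours = 17.50 × 3600 s = 63000 s: μ = 4π²r³/T² = 42839.2 km³/s².
The Hohmann ellipse has a_t = (r₁ + r₂)/2 = 10136.5 km.
Circular speed at r₁: v₁ = √(μ/r₁) = √(42839.2/4003) = 3.2714 km/s.
Transfer-orbit speed at r₁ (v² = μ(2/r − 1/a)): v_p = √[μ(2/r₁ − 1/a_t)] = 4.1446 km/s.
First burn Δv₁ = |v_p − v₁| = 0.8732 km/s.
Circular speed at r₂: v₂ = √(μ/r₂) = 1.6226575 km/s.
Transfer-orbit speed at r₂: v_a = √[μ(2/r₂ − 1/a_t)] = 1.0197076 km/s.
Second burn Δv₂ = |v₂ − v_a| = 0.6029 km/s.
Total Δv = Δv₁ + Δv₂ = 1.476 km/s.

Δv = 1476 m/s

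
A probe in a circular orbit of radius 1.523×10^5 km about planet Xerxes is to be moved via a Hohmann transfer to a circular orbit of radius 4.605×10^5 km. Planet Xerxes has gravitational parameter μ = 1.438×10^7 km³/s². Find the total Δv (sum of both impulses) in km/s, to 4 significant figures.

Δv = 3.844 km/s

The Hohmann ellipse has a_t = (r₁ + r₂)/2 = 3.064×10^5 km.
Circular speed at r₁: v₁ = √(μ/r₁) = √(1.438×10^7/1.523×10^5) = 9.71694 km/s.
Transfer-orbit speed at r₁ (vis-viva equation): v_p = √[μ(2/r₁ − 1/a_t)] = 11.9124 km/s.
First burn Δv₁ = |v_p − v₁| = 2.1955 km/s.
At r₂, v₂ = √(μ/r₂) = 5.5881 km/s.
Transfer-orbit speed at r₂: v_a = √[μ(2/r₂ − 1/a_t)] = 3.9398 km/s.
Second burn Δv₂ = |v₂ − v_a| = 1.6483 km/s.
Total Δv = Δv₁ + Δv₂ = 3.844 km/s.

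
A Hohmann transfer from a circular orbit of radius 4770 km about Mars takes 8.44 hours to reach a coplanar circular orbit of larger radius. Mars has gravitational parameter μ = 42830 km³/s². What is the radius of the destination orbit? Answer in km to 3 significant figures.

r₂ = 27000 km

Transfer time t = 8.44 hours = 30384 s, and t = π√(a_t³/μ).
So a_t = (μ t²/π²)^(1/3) = (42830 × (30384)² / π²)^(1/3) = 15882 km.
Since a_t = (r₁ + r₂)/2, r₂ = 2a_t − r₁ = 2×15882 − 4770 = 26994 km.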